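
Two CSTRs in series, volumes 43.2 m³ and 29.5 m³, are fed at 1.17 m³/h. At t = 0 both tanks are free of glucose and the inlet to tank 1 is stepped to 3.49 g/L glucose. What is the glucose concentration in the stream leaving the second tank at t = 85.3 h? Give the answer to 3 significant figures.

Each tank obeys Vᵢ dCᵢ/dt = Q(Cᵢ₋₁ − Cᵢ), so τᵢ = Vᵢ/Q.
τ₁ = 43.2/1.17 = 36.923 h; τ₂ = 29.5/1.17 = 25.214 h.
Tank 1: C₁ = C_in(1 − e^(−t/τ₁)). Tank 2 (τ₁ ≠ τ₂): C₂ = C_in[1 − (τ₁ e^(−t/τ₁) − τ₂ e^(−t/τ₂))/(τ₁ − τ₂)].
At t = 85.3: e^(−t/τ₁) = 0.099241, e^(−t/τ₂) = 0.033943.
C₂ = 3.49·[1 − (36.923·0.099241 − 25.214·0.033943)/(11.709)] = 3.49·0.76015 = 2.6529 g/L.

2.65 g/L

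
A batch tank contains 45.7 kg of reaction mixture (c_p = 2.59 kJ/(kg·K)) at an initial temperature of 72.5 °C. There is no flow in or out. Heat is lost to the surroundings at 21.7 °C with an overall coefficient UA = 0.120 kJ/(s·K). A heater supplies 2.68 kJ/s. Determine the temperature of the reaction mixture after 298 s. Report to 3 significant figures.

M c_p dT/dt = −UA(T − T_amb) + Q̇.
dT/dt = (T_ss − T)/τ with T_ss = T_amb + Q̇/UA = 21.7 + 2.68/0.120 = 44.033 °C, τ = M c_p/UA = 45.7·2.59/0.120 = 986.36 s.
Integrating: T(t) = T_ss + (T₀ − T_ss) e^(−t/τ).
T(298) = 44.033 + (28.467)·0.73925 = 65.077 °C.

65.1 °C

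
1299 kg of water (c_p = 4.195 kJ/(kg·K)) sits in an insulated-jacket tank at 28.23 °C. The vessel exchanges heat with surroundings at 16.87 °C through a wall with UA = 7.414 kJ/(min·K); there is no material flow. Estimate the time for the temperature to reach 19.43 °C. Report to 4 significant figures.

1095 min

Lumped-capacitance energy balance: M c_p dT/dt = UA(T_amb − T).
τ = M c_p/UA = 735.002 min; T_ss = T_amb = 16.8700 °C.
T(t) = T_ss + (T₀ − T_ss)e^(−t/τ); set T = 19.43:
t = −τ ln[(T − T_ss)/(T₀ − T_ss)] = −735.002 · ln(0.225352) = 1095.22 min.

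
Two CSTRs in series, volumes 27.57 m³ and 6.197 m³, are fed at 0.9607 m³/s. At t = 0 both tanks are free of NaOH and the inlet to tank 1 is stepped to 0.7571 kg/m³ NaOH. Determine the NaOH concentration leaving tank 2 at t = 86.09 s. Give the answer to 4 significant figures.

0.7085 kg/m³

Each tank obeys Vᵢ dCᵢ/dt = Q(Cᵢ₋₁ − Cᵢ), so τᵢ = Vᵢ/Q.
τ₁ = 27.57/0.9607 = 28.6978 s; τ₂ = 6.197/0.9607 = 6.45050 s.
Tank 1: C₁ = C_in(1 − e^(−t/τ₁)). Tank 2 (τ₁ ≠ τ₂): C₂ = C_in[1 − (τ₁ e^(−t/τ₁) − τ₂ e^(−t/τ₂))/(τ₁ − τ₂)].
At t = 86.09: e^(−t/τ₁) = 0.0497931, e^(−t/τ₂) = 1.59882e-06.
C₂ = 0.7571·[1 − (28.6978·0.0497931 − 6.45050·1.59882e-06)/(22.2473)] = 0.7571·0.935770 = 0.708472 kg/m³.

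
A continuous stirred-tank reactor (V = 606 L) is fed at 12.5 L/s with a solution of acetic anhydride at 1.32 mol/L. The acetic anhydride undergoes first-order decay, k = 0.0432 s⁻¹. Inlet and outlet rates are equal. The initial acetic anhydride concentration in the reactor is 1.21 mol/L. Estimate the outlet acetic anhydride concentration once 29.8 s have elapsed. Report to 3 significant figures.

0.544 mol/L

V dC/dt = Q(C_in − C) − k V C.
This is linear with rate a = Q/V + k = 0.063827 s⁻¹.
C_ss = Q C_in/(Q + kV) = 0.42659 mol/L; C(t) = C_ss + (C₀ − C_ss) e^(−a t).
C(29.8) = 0.42659 + (0.78341)·e^(−0.063827·29.8) = 0.42659 + (0.78341)·0.14926 = 0.54352 mol/L.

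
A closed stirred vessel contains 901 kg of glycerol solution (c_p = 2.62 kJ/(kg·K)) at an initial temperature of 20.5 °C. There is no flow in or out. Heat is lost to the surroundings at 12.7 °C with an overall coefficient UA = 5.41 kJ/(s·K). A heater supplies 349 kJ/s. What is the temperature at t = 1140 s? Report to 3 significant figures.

73.1 °C

First-law balance (no shaft work): M c_p dT/dt = −UA(T − T_amb) + Q̇.
dT/dt = (T_ss − T)/τ with T_ss = T_amb + Q̇/UA = 12.7 + 349/5.41 = 77.210 °C, τ = M c_p/UA = 901·2.62/5.41 = 436.34 s.
Solution: T(t) = T_ss + (T₀ − T_ss) e^(−t/τ).
T(1140) = 77.210 + (-56.710)·0.073342 = 73.051 °C.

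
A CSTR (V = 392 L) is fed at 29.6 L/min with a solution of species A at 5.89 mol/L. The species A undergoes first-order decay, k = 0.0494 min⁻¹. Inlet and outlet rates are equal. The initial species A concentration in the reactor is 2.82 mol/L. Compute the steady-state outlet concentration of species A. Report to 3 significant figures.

Accumulation = in − out − consumed: V dC/dt = Q C_in − Q C − k V C.
At steady state: 0 = Q C_in − (Q + kV) C_ss, so C_ss = Q C_in/(Q + kV).
C_ss = 29.6·5.89/(29.6 + 0.0494·392) = 174.34/48.965 = 3.5606 mol/L.

3.56 mol/L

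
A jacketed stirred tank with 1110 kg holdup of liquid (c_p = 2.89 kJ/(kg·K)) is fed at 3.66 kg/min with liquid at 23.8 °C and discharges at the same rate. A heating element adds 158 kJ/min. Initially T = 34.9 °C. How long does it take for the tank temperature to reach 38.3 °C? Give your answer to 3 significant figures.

659 min

M c_p dT/dt = ṁ c_p (T_in − T) + Q̇.
τ = M/ṁ = 303.28 min; T_ss = T_in + Q̇/(ṁ c_p) = 38.738 °C.
T(t) = T_ss + (T₀ − T_ss) e^(−t/τ). Set T = 38.3:
e^(−t/τ) = (38.3 − 38.738)/(34.9 − 38.738) = 0.11401
t = −303.28 · ln(0.11401) = 658.56 min.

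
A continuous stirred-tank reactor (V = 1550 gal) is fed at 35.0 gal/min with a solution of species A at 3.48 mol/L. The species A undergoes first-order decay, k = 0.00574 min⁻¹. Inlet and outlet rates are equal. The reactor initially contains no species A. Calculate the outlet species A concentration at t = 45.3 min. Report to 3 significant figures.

2.01 mol/L

Species balance: V dC/dt = Q C_in − Q C − k V C.
dC/dt = (Q/V) C_in − (Q/V + k) C; effective rate a = Q/V + k = 0.022581 + 0.00574 = 0.028321 min⁻¹.
C_ss = Q C_in/(Q + kV) = 2.7747 mol/L; C(t) = C_ss + (C₀ − C_ss) e^(−a t).
C(45.3) = 2.7747 + (-2.7747)·e^(−0.028321·45.3) = 2.7747 + (-2.7747)·0.27723 = 2.0055 mol/L.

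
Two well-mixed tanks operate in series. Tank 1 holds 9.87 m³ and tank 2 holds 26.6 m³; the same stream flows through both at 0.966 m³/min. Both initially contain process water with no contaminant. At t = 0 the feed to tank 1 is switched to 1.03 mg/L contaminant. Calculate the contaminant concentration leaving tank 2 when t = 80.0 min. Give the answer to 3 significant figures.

0.941 mg/L

Time constants: τᵢ = Vᵢ/Q for each well-mixed tank.
τ₁ = 9.87/0.966 = 10.217 min; τ₂ = 26.6/0.966 = 27.536 min.
Solving the cascade with C₁(0)=C₂(0)=0 gives C₂(t) = C_in[1 − (τ₁ e^(−t/τ₁) − τ₂ e^(−t/τ₂))/(τ₁ − τ₂)].
At t = 80.0: e^(−t/τ₁) = 0.00039771, e^(−t/τ₂) = 0.054734.
C₂ = 1.03·[1 − (10.217·0.00039771 − 27.536·0.054734)/(-17.319)] = 1.03·0.91321 = 0.94061 mg/L.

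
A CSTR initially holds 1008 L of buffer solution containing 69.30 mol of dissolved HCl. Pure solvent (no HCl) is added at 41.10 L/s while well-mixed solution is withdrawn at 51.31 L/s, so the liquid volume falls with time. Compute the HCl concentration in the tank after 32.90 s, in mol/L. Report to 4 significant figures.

0.01345 mol/L

Let m(t) be the amount of HCl. Volume: V(t) = V₀ + (Q_in − Q_out) t = 1008 − 10.2100 t; V(32.90) = 672.091 L.
Species balance (pure solvent in): dm/dt = −Q_out · m/V(t).
Separate: dm/m = −Q_out dt/V(t) ⇒ ln(m/m₀) = −(Q_out/(Q_in−Q_out)) ln(V/V₀).
m = m₀ (V₀/V)^(Q_out/(Q_in−Q_out)) = 69.30 × (1008/672.091)^(-5.02547) = 9.03833 mol.
C = m/V = 9.03833/672.091 = 0.0134481 mol/L.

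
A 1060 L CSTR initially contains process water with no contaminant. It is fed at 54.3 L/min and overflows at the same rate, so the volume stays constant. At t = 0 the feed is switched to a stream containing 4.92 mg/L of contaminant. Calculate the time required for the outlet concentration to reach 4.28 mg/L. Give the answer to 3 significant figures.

Species balance: V dC/dt = Q(C_in − C) ⇒ τ = V/Q = 19.521 min.
C(t) = C_in + (C₀ − C_in) e^(−t/τ). Set C = 4.28 and solve for t:
e^(−t/τ) = (C − C_in)/(C₀ − C_in) = (4.28 − 4.92)/(0 − 4.92) = 0.13008
t = −τ ln(…) = 19.521 × 2.0396 = 39.815 min.

39.8 min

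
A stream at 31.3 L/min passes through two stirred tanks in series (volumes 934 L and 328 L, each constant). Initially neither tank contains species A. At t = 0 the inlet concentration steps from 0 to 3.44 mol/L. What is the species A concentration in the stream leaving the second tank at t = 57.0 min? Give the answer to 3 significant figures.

Time constants: τᵢ = Vᵢ/Q for each well-mixed tank.
τ₁ = 934/31.3 = 29.840 min; τ₂ = 328/31.3 = 10.479 min.
Tank 1: C₁ = C_in(1 − e^(−t/τ₁)). Tank 2 (τ₁ ≠ τ₂): C₂ = C_in[1 − (τ₁ e^(−t/τ₁) − τ₂ e^(−t/τ₂))/(τ₁ − τ₂)].
At t = 57.0: e^(−t/τ₁) = 0.14806, e^(−t/τ₂) = 0.0043424.
C₂ = 3.44·[1 − (29.840·0.14806 − 10.479·0.0043424)/(19.361)] = 3.44·0.77416 = 2.6631 mol/L.

2.66 mol/L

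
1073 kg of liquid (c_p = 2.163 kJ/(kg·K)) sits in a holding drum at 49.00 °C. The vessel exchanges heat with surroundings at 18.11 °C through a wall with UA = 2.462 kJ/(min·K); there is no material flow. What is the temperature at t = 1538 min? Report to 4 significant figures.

24.15 °C

Lumped-capacitance energy balance: M c_p dT/dt = UA(T_amb − T).
dT/dt = (T_ss − T)/τ with T_ss = T_amb = 18.1100 °C, τ = M c_p/UA = 1073·2.163/2.462 = 942.688 min.
T approaches T_ss exponentially: T(t) = T_ss + (T₀ − T_ss) e^(−t/τ).
T(1538) = 18.1100 + (30.8900)·0.195635 = 24.1532 °C.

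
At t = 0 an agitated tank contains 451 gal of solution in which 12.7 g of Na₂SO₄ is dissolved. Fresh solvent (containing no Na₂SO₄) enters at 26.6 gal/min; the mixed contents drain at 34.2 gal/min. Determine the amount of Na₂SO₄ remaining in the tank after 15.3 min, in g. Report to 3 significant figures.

3.32 g

Total volume: dV/dt = Q_in − Q_out = -7.6000 gal/min, so V(t) = 451 − 7.6000 t and V(15.3) = 334.72 gal.
No Na₂SO₄ enters, so dm/dt = −Q_out · (m/V).
Separate: dm/m = −Q_out dt/V(t) ⇒ ln(m/m₀) = −(Q_out/(Q_in−Q_out)) ln(V/V₀).
m = m₀ (V₀/V)^(Q_out/(Q_in−Q_out)) = 12.7 × (451/334.72)^(-4.5000) = 3.3195 g.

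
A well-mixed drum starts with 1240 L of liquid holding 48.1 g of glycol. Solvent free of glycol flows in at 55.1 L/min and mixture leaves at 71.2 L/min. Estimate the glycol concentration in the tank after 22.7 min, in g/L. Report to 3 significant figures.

0.0117 g/L

Total volume: dV/dt = Q_in − Q_out = -16.100 L/min, so V(t) = 1240 − 16.100 t and V(22.7) = 874.53 L.
No glycol enters, so dm/dt = −Q_out · (m/V).
dm/m = −Q_out dt/(V₀ − 16.100 t); integrating gives ln(m/m₀) = −(Q_out/(Q_in−Q_out)) ln(V/V₀).
m = m₀ (V₀/V)^(Q_out/(Q_in−Q_out)) = 48.1 × (1240/874.53)^(-4.4224) = 10.269 g.
C = m/V = 10.269/874.53 = 0.011742 g/L.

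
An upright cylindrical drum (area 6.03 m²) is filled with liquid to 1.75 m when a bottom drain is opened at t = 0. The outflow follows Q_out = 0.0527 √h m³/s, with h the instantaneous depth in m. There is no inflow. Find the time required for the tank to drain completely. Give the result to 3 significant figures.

A dh/dt = −Q_out = −0.0527 √h.
∫ h^(−1/2) dh = −(0.0527/A) ∫ dt, giving 2√h = 2√h₀ − (0.0527/A) t.
Tank is empty when √h = 0: t_empty = 2A√h₀/0.0527.
t_empty = 2·6.03·√1.75/0.0527 = 12.060·1.3229/0.0527 = 302.73 s.

303 s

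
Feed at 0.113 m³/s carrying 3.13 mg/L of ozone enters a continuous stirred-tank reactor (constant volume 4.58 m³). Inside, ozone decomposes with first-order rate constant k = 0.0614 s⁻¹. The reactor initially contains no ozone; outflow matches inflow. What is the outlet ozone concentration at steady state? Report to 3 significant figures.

Accumulation = in − out − consumed: V dC/dt = Q C_in − Q C − k V C.
At steady state: 0 = Q C_in − (Q + kV) C_ss, so C_ss = Q C_in/(Q + kV).
C_ss = 0.113·3.13/(0.113 + 0.0614·4.58) = 0.35369/0.39421 = 0.89721 mg/L.

0.897 mg/L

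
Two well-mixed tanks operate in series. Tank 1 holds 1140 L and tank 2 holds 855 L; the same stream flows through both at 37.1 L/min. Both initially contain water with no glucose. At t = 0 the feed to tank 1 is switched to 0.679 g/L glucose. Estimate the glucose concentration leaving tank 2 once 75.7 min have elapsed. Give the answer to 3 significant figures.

0.524 g/L

Species balance on tank i: dCᵢ/dt = (Cᵢ₋₁ − Cᵢ)/τᵢ with τᵢ = Vᵢ/Q.
τ₁ = 1140/37.1 = 30.728 min; τ₂ = 855/37.1 = 23.046 min.
Solving the cascade with C₁(0)=C₂(0)=0 gives C₂(t) = C_in[1 − (τ₁ e^(−t/τ₁) − τ₂ e^(−t/τ₂))/(τ₁ − τ₂)].
At t = 75.7: e^(−t/τ₁) = 0.085130, e^(−t/τ₂) = 0.037450.
C₂ = 0.679·[1 − (30.728·0.085130 − 23.046·0.037450)/(7.6819)] = 0.679·0.77183 = 0.52407 g/L.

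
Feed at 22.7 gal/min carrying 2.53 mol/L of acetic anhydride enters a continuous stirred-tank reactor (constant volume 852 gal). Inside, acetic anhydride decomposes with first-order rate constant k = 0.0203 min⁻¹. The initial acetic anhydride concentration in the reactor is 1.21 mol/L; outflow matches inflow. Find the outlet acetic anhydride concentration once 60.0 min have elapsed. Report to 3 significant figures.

Accumulation = in − out − consumed: V dC/dt = Q C_in − Q C − k V C.
This is linear with rate a = Q/V + k = 0.046943 min⁻¹.
C_ss = Q C_in/(Q + kV) = 1.4359 mol/L; C(t) = C_ss + (C₀ − C_ss) e^(−a t).
C(60.0) = 1.4359 + (-0.22593)·e^(−0.046943·60.0) = 1.4359 + (-0.22593)·0.059809 = 1.4224 mol/L.

1.42 mol/L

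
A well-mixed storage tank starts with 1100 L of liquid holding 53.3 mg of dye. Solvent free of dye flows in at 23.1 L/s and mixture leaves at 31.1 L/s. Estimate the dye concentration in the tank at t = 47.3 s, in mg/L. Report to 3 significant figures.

Let m(t) be the amount of dye. Volume: V(t) = V₀ + (Q_in − Q_out) t = 1100 − 8.0000 t; V(47.3) = 721.60 L.
No dye enters, so dm/dt = −Q_out · (m/V).
Separate: dm/m = −Q_out dt/V(t) ⇒ ln(m/m₀) = −(Q_out/(Q_in−Q_out)) ln(V/V₀).
m = m₀ (V₀/V)^(Q_out/(Q_in−Q_out)) = 53.3 × (1100/721.60)^(-3.8875) = 10.350 mg.
C = m/V = 10.350/721.60 = 0.014343 mg/L.

0.0143 mg/L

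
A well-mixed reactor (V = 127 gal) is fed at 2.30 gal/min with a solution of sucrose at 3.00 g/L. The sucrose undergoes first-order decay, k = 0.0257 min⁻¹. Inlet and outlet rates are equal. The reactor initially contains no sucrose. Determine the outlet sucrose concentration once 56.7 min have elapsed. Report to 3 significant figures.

1.14 g/L

V dC/dt = Q(C_in − C) − k V C.
dC/dt = (Q/V) C_in − (Q/V + k) C; effective rate a = Q/V + k = 0.018110 + 0.0257 = 0.043810 min⁻¹.
C_ss = Q C_in/(Q + kV) = 1.2401 g/L; C(t) = C_ss + (C₀ − C_ss) e^(−a t).
C(56.7) = 1.2401 + (-1.2401)·e^(−0.043810·56.7) = 1.2401 + (-1.2401)·0.083406 = 1.1367 g/L.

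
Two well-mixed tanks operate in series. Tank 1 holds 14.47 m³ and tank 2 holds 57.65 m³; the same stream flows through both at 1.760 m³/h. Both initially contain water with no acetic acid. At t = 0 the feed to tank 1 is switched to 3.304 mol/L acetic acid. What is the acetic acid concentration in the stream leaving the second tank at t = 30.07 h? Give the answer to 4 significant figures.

Species balance on tank i: dCᵢ/dt = (Cᵢ₋₁ − Cᵢ)/τᵢ with τᵢ = Vᵢ/Q.
τ₁ = 14.47/1.760 = 8.22159 h; τ₂ = 57.65/1.760 = 32.7557 h.
Tank 1: C₁ = C_in(1 − e^(−t/τ₁)). Tank 2 (τ₁ ≠ τ₂): C₂ = C_in[1 − (τ₁ e^(−t/τ₁) − τ₂ e^(−t/τ₂))/(τ₁ − τ₂)].
At t = 30.07: e^(−t/τ₁) = 0.0257984, e^(−t/τ₂) = 0.399313.
C₂ = 3.304·[1 − (8.22159·0.0257984 − 32.7557·0.399313)/(-24.5341)] = 3.304·0.475518 = 1.57111 mol/L.

1.571 mol/L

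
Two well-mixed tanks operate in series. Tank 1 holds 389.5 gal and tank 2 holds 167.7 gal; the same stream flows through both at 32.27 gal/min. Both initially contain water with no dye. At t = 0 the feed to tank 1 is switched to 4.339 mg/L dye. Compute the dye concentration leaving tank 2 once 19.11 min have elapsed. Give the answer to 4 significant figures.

2.858 mg/L

Time constants: τᵢ = Vᵢ/Q for each well-mixed tank.
τ₁ = 389.5/32.27 = 12.0700 min; τ₂ = 167.7/32.27 = 5.19678 min.
Solving the cascade with C₁(0)=C₂(0)=0 gives C₂(t) = C_in[1 − (τ₁ e^(−t/τ₁) − τ₂ e^(−t/τ₂))/(τ₁ − τ₂)].
At t = 19.11: e^(−t/τ₁) = 0.205305, e^(−t/τ₂) = 0.0252917.
C₂ = 4.339·[1 − (12.0700·0.205305 − 5.19678·0.0252917)/(6.87326)] = 4.339·0.658590 = 2.85762 mg/L.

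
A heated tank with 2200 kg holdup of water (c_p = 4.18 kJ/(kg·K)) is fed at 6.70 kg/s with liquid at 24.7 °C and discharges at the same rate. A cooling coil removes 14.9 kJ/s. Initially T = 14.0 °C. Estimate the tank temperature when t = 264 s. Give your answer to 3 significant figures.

19.6 °C

Energy balance: M c_p dT/dt = ṁ c_p (T_in − T) − 14.9.
Rearrange: dT/dt = (T_ss − T)/τ with τ = M/ṁ = 328.36 s and T_ss = T_in − Q̇/(ṁ c_p) = 24.168 °C.
Solution: T(t) = T_ss + (T₀ − T_ss) e^(−t/τ).
T(264) = 24.168 + (-10.168)·e^(−264/328.36) = 24.168 + (-10.168)·0.44754 = 19.617 °C.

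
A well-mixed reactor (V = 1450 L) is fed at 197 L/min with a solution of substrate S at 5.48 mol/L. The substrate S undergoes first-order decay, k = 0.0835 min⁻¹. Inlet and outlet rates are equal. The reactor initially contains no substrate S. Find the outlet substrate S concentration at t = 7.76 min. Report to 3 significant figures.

Accumulation = in − out − consumed: V dC/dt = Q C_in − Q C − k V C.
dC/dt = (Q/V) C_in − (Q/V + k) C; effective rate a = Q/V + k = 0.13586 + 0.0835 = 0.21936 min⁻¹.
C_ss = Q C_in/(Q + kV) = 3.3940 mol/L; C(t) = C_ss + (C₀ − C_ss) e^(−a t).
C(7.76) = 3.3940 + (-3.3940)·e^(−0.21936·7.76) = 3.3940 + (-3.3940)·0.18227 = 2.7754 mol/L.

2.78 mol/L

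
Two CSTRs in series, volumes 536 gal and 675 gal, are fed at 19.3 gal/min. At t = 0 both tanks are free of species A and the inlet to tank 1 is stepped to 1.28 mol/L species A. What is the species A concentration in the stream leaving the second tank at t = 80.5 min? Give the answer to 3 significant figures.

Species balance on tank i: dCᵢ/dt = (Cᵢ₋₁ − Cᵢ)/τᵢ with τᵢ = Vᵢ/Q.
τ₁ = 536/19.3 = 27.772 min; τ₂ = 675/19.3 = 34.974 min.
Solving the cascade with C₁(0)=C₂(0)=0 gives C₂(t) = C_in[1 − (τ₁ e^(−t/τ₁) − τ₂ e^(−t/τ₂))/(τ₁ − τ₂)].
At t = 80.5: e^(−t/τ₁) = 0.055100, e^(−t/τ₂) = 0.10009.
C₂ = 1.28·[1 − (27.772·0.055100 − 34.974·0.10009)/(-7.2021)] = 1.28·0.72643 = 0.92983 mol/L.

0.930 mol/L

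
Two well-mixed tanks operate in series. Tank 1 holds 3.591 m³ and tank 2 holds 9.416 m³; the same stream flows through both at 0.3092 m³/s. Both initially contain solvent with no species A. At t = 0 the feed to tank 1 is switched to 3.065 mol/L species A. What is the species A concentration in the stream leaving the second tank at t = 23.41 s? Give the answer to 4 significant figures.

Species balance on tank i: dCᵢ/dt = (Cᵢ₋₁ − Cᵢ)/τᵢ with τᵢ = Vᵢ/Q.
τ₁ = 3.591/0.3092 = 11.6138 s; τ₂ = 9.416/0.3092 = 30.4528 s.
Tank 1: C₁ = C_in(1 − e^(−t/τ₁)). Tank 2 (τ₁ ≠ τ₂): C₂ = C_in[1 − (τ₁ e^(−t/τ₁) − τ₂ e^(−t/τ₂))/(τ₁ − τ₂)].
At t = 23.41: e^(−t/τ₁) = 0.133227, e^(−t/τ₂) = 0.463601.
C₂ = 3.065·[1 − (11.6138·0.133227 − 30.4528·0.463601)/(-18.8389)] = 3.065·0.332730 = 1.01982 mol/L.

1.020 mol/L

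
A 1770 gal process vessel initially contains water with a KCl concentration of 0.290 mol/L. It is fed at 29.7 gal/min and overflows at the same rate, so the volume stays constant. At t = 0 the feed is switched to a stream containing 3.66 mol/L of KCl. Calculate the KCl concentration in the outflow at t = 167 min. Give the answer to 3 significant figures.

3.46 mol/L

Mass balance on the solute (V constant): V dC/dt = Q(C_in − C).
Rewrite as dC/dt + C/τ = C_in/τ, τ = V/Q = 59.596 min.
Integrating: C(t) = C_in + (C₀ − C_in) e^(−t/τ).
C(167) = 3.66 + (0.290 − 3.66)·e^(−167/59.596) = 3.66 + (-3.3700)·0.060676 = 3.4555 mol/L.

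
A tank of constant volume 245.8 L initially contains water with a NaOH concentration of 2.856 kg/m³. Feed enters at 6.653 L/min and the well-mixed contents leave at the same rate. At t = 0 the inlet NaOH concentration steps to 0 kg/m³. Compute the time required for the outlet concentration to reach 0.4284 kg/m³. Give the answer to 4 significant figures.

70.09 min

Species balance: V dC/dt = Q(C_in − C) ⇒ τ = V/Q = 36.9457 min.
C(t) = C_in + (C₀ − C_in) e^(−t/τ). Set C = 0.4284 and solve for t:
e^(−t/τ) = (C − C_in)/(C₀ − C_in) = (0.4284 − 0)/(2.856 − 0) = 0.150000
t = −τ ln(…) = 36.9457 × 1.89712 = 70.0905 min.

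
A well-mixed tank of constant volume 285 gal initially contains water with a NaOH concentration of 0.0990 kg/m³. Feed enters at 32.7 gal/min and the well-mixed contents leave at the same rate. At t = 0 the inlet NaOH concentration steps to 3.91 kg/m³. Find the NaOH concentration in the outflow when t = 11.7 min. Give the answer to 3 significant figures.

2.91 kg/m³

Species balance on the tank: V dC/dt = Q(C_in − C).
Time constant τ = V/Q = 285/32.7 = 8.7156 min.
Integrating: C(t) = C_in + (C₀ − C_in) e^(−t/τ).
C(11.7) = 3.91 + (0.0990 − 3.91)·e^(−11.7/8.7156) = 3.91 + (-3.8110)·0.26121 = 2.9145 kg/m³.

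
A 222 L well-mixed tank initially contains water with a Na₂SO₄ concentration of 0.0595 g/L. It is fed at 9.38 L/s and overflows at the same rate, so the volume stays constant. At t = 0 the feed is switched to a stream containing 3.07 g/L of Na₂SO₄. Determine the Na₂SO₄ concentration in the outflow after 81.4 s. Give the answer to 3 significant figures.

Transient balance on the dissolved component: V dC/dt = Q(C_in − C).
Rewrite as dC/dt + C/τ = C_in/τ, τ = V/Q = 23.667 s.
Solution: C(t) = C_in + (C₀ − C_in) e^(−t/τ).
C(81.4) = 3.07 + (0.0595 − 3.07)·e^(−81.4/23.667) = 3.07 + (-3.0105)·0.032086 = 2.9734 g/L.

2.97 g/L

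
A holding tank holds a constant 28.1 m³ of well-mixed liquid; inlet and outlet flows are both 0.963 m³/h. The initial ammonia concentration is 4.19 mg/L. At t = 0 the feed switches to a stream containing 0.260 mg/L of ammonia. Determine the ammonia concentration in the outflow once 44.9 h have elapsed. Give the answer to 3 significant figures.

1.10 mg/L

Species balance on the tank: V dC/dt = Q(C_in − C).
Time constant τ = V/Q = 28.1/0.963 = 29.180 h.
Solution: C(t) = C_in + (C₀ − C_in) e^(−t/τ).
C(44.9) = 0.260 + (4.19 − 0.260)·e^(−44.9/29.180) = 0.260 + (3.9300)·0.21465 = 1.1036 mg/L.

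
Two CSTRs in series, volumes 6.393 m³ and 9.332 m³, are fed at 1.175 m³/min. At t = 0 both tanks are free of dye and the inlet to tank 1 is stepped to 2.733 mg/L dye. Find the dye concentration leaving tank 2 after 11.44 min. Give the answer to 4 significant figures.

Species balance on tank i: dCᵢ/dt = (Cᵢ₋₁ − Cᵢ)/τᵢ with τᵢ = Vᵢ/Q.
τ₁ = 6.393/1.175 = 5.44085 min; τ₂ = 9.332/1.175 = 7.94213 min.
Solving the cascade with C₁(0)=C₂(0)=0 gives C₂(t) = C_in[1 − (τ₁ e^(−t/τ₁) − τ₂ e^(−t/τ₂))/(τ₁ − τ₂)].
At t = 11.44: e^(−t/τ₁) = 0.122137, e^(−t/τ₂) = 0.236828.
C₂ = 2.733·[1 − (5.44085·0.122137 − 7.94213·0.236828)/(-2.50128)] = 2.733·0.513692 = 1.40392 mg/L.

1.404 mg/L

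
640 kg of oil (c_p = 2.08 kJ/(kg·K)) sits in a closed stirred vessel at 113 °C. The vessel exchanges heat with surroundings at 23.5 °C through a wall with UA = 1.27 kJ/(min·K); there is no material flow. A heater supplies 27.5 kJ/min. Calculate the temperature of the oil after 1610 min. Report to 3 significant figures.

Lumped-capacitance energy balance: M c_p dT/dt = UA(T_amb − T) + Q̇.
dT/dt = (T_ss − T)/τ with T_ss = T_amb + Q̇/UA = 23.5 + 27.5/1.27 = 45.154 °C, τ = M c_p/UA = 640·2.08/1.27 = 1048.2 min.
T approaches T_ss exponentially: T(t) = T_ss + (T₀ − T_ss) e^(−t/τ).
T(1610) = 45.154 + (67.846)·0.21524 = 59.757 °C.

59.8 °C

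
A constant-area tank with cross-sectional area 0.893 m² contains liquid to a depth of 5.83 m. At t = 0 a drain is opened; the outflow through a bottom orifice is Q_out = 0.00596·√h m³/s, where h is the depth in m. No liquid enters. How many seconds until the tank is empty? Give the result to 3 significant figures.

A dh/dt = −Q_out = −0.00596 √h.
This is separable: 2 d(√h)/dt = −0.00596/A, so √h = √h₀ − (0.00596/(2A)) t.
Tank is empty when √h = 0: t_empty = 2A√h₀/0.00596.
t_empty = 2·0.893·√5.83/0.00596 = 1.7860·2.4145/0.00596 = 723.55 s.

724 s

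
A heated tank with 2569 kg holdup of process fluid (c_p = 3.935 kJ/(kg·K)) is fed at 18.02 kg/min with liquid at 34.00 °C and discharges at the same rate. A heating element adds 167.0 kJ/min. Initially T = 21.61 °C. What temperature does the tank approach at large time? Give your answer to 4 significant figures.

36.36 °C

M c_p dT/dt = ṁ c_p (T_in − T) + Q̇.
At steady state dT/dt = 0 ⇒ T_ss = T_in + Q̇/(ṁ c_p) = 34.00 + 167.0/(18.02·3.935) = 36.3551 °C.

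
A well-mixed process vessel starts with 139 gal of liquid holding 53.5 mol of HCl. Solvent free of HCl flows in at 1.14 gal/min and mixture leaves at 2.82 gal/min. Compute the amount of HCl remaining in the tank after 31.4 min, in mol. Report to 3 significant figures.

Let m(t) be the amount of HCl. Volume: V(t) = V₀ + (Q_in − Q_out) t = 139 − 1.6800 t; V(31.4) = 86.248 gal.
Species balance (pure solvent in): dm/dt = −Q_out · m/V(t).
Separate: dm/m = −Q_out dt/V(t) ⇒ ln(m/m₀) = −(Q_out/(Q_in−Q_out)) ln(V/V₀).
m = m₀ (V₀/V)^(Q_out/(Q_in−Q_out)) = 53.5 × (139/86.248)^(-1.6786) = 24.013 mol.

24.0 mol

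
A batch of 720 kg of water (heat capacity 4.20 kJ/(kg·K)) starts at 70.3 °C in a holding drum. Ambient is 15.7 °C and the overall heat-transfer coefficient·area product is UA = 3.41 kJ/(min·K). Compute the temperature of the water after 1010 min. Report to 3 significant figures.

Lumped-capacitance energy balance: M c_p dT/dt = UA(T_amb − T).
dT/dt = (T_ss − T)/τ with T_ss = T_amb = 15.700 °C, τ = M c_p/UA = 720·4.20/3.41 = 886.80 min.
This is linear first-order; T(t) = T_ss + (T₀ − T_ss) e^(−t/τ).
T(1010) = 15.700 + (54.600)·0.32016 = 33.181 °C.

33.2 °C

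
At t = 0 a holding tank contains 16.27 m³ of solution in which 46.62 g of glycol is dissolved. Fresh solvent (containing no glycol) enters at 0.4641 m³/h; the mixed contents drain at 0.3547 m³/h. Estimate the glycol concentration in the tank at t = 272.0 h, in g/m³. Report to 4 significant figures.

Total volume: dV/dt = Q_in − Q_out = 0.109400 m³/h, so V(t) = 16.27 + 0.109400 t and V(272.0) = 46.0268 m³.
No glycol enters, so dm/dt = −Q_out · (m/V).
dm/m = −Q_out dt/(V₀ + 0.109400 t); integrating gives ln(m/m₀) = −(Q_out/(Q_in−Q_out)) ln(V/V₀).
m = m₀ (V₀/V)^(Q_out/(Q_in−Q_out)) = 46.62 × (16.27/46.0268)^(3.24223) = 1.60068 g.
C = m/V = 1.60068/46.0268 = 0.0347772 g/m³.

0.03478 g/m³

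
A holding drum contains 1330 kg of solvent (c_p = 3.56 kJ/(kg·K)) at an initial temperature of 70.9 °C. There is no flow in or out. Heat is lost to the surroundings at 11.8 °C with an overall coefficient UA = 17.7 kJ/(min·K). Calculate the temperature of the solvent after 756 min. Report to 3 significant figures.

M c_p dT/dt = −UA(T − T_amb).
dT/dt = (T_ss − T)/τ with T_ss = T_amb = 11.800 °C, τ = M c_p/UA = 1330·3.56/17.7 = 267.50 min.
T approaches T_ss exponentially: T(t) = T_ss + (T₀ − T_ss) e^(−t/τ).
T(756) = 11.800 + (59.100)·0.059241 = 15.301 °C.

15.3 °C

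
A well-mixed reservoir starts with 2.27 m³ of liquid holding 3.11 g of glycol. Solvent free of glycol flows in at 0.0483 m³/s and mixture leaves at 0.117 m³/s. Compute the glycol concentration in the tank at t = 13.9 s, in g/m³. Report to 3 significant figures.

0.933 g/m³

Let m(t) be the amount of glycol. Volume: V(t) = V₀ + (Q_in − Q_out) t = 2.27 − 0.068700 t; V(13.9) = 1.3151 m³.
No glycol enters, so dm/dt = −Q_out · (m/V).
Separate: dm/m = −Q_out dt/V(t) ⇒ ln(m/m₀) = −(Q_out/(Q_in−Q_out)) ln(V/V₀).
m = m₀ (V₀/V)^(Q_out/(Q_in−Q_out)) = 3.11 × (2.27/1.3151)^(-1.7031) = 1.2275 g.
C = m/V = 1.2275/1.3151 = 0.93337 g/m³.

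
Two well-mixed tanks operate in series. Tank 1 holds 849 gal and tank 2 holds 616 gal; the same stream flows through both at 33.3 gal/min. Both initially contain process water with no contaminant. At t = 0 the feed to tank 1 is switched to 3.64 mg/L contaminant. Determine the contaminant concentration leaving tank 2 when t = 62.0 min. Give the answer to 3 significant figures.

Species balance on tank i: dCᵢ/dt = (Cᵢ₋₁ − Cᵢ)/τᵢ with τᵢ = Vᵢ/Q.
τ₁ = 849/33.3 = 25.495 min; τ₂ = 616/33.3 = 18.498 min.
Tank 1: C₁ = C_in(1 − e^(−t/τ₁)). Tank 2 (τ₁ ≠ τ₂): C₂ = C_in[1 − (τ₁ e^(−t/τ₁) − τ₂ e^(−t/τ₂))/(τ₁ − τ₂)].
At t = 62.0: e^(−t/τ₁) = 0.087878, e^(−t/τ₂) = 0.035027.
C₂ = 3.64·[1 − (25.495·0.087878 − 18.498·0.035027)/(6.9970)] = 3.64·0.77240 = 2.8115 mg/L.

2.81 mg/L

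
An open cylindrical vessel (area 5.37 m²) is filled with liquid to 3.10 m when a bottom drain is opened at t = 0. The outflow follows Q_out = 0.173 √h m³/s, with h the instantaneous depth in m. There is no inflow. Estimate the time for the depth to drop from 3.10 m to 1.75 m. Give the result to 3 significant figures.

A dh/dt = −Q_out = −0.173 √h.
∫ h^(−1/2) dh = −(0.173/A) ∫ dt, giving 2√h = 2√h₀ − (0.173/A) t.
t = 2A(√h₀ − √h)/0.173 = 2·5.37·(√3.10 − √1.75)/0.173
  = 10.740 × (1.7607 − 1.3229) / 0.173 = 27.179 s.

27.2 s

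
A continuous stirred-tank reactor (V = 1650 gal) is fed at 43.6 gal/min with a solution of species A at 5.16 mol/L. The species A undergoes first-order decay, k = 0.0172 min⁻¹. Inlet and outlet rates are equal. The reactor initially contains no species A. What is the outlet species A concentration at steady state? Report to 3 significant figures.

3.13 mol/L

Species balance: V dC/dt = Q C_in − Q C − k V C.
Steady state (dC/dt = 0): C_ss = Q C_in/(Q + kV) = C_in/(1 + kV/Q).
C_ss = 43.6·5.16/(43.6 + 0.0172·1650) = 224.98/71.980 = 3.1255 mol/L.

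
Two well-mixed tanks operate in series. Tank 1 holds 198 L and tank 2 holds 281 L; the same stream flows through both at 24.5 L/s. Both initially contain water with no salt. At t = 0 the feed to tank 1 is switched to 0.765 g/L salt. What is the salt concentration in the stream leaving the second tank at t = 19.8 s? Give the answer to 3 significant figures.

0.462 g/L

Time constants: τᵢ = Vᵢ/Q for each well-mixed tank.
τ₁ = 198/24.5 = 8.0816 s; τ₂ = 281/24.5 = 11.469 s.
Tank 1: C₁ = C_in(1 − e^(−t/τ₁)). Tank 2 (τ₁ ≠ τ₂): C₂ = C_in[1 − (τ₁ e^(−t/τ₁) − τ₂ e^(−t/τ₂))/(τ₁ − τ₂)].
At t = 19.8: e^(−t/τ₁) = 0.086294, e^(−t/τ₂) = 0.17794.
C₂ = 0.765·[1 − (8.0816·0.086294 − 11.469·0.17794)/(-3.3878)] = 0.765·0.60345 = 0.46164 g/L.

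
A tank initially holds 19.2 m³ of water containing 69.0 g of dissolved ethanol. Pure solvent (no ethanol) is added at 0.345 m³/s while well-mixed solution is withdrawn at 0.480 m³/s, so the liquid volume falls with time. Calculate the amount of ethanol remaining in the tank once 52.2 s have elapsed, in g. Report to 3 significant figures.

13.6 g

Let m(t) be the amount of ethanol. Volume: V(t) = V₀ + (Q_in − Q_out) t = 19.2 − 0.13500 t; V(52.2) = 12.153 m³.
Solute balance: dm/dt = 0 − Q_out C = −Q_out m/V(t).
dm/m = −Q_out dt/(V₀ − 0.13500 t); integrating gives ln(m/m₀) = −(Q_out/(Q_in−Q_out)) ln(V/V₀).
m = m₀ (V₀/V)^(Q_out/(Q_in−Q_out)) = 69.0 × (19.2/12.153)^(-3.5556) = 13.572 g.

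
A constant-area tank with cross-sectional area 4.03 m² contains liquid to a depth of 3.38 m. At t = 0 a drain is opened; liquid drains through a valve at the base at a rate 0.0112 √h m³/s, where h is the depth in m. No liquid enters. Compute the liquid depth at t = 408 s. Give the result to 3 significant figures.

A dh/dt = −Q_out = −0.0112 √h.
∫ h^(−1/2) dh = −(0.0112/A) ∫ dt, giving 2√h = 2√h₀ − (0.0112/A) t.
√h = √3.38 − 0.0112·408/(2·4.03) = 1.8385 − 0.56695 = 1.2715.
h = 1.2715² = 1.6168 m.

1.62 m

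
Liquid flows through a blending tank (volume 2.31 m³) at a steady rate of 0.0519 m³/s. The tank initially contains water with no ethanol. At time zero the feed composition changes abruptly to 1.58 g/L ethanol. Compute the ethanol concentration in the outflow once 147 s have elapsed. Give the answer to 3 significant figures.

Transient balance on the dissolved component: V dC/dt = Q(C_in − C).
Rewrite as dC/dt + C/τ = C_in/τ, τ = V/Q = 44.509 s.
Integrating: C(t) = C_in + (C₀ − C_in) e^(−t/τ).
C(147) = 1.58 + (0 − 1.58)·e^(−147/44.509) = 1.58 + (-1.5800)·0.036783 = 1.5219 g/L.

1.52 g/L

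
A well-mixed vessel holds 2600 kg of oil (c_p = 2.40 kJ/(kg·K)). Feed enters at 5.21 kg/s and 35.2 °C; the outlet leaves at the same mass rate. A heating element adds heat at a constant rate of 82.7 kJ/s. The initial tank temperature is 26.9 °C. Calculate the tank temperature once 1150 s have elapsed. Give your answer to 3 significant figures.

First-law balance (no shaft work): M c_p dT/dt = ṁ c_p (T_in − T) + 82.7.
τ = M/ṁ = 499.04 s; T_ss = T_in + Q̇/(ṁ c_p) = 35.2 + 82.7/(5.21·2.40) = 41.814 °C.
Integrating: T(t) = T_ss + (T₀ − T_ss) e^(−t/τ).
T(1150) = 41.814 + (-14.914)·e^(−1150/499.04) = 41.814 + (-14.914)·0.099816 = 40.325 °C.

40.3 °C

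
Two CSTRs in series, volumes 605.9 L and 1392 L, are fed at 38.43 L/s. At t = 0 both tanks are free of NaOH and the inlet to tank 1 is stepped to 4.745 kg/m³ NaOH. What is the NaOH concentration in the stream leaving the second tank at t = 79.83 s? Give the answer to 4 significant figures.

Each tank obeys Vᵢ dCᵢ/dt = Q(Cᵢ₋₁ − Cᵢ), so τᵢ = Vᵢ/Q.
τ₁ = 605.9/38.43 = 15.7663 s; τ₂ = 1392/38.43 = 36.2217 s.
Solving the cascade with C₁(0)=C₂(0)=0 gives C₂(t) = C_in[1 − (τ₁ e^(−t/τ₁) − τ₂ e^(−t/τ₂))/(τ₁ − τ₂)].
At t = 79.83: e^(−t/τ₁) = 0.00632451, e^(−t/τ₂) = 0.110369.
C₂ = 4.745·[1 − (15.7663·0.00632451 − 36.2217·0.110369)/(-20.4554)] = 4.745·0.809437 = 3.84078 kg/m³.

3.841 kg/m³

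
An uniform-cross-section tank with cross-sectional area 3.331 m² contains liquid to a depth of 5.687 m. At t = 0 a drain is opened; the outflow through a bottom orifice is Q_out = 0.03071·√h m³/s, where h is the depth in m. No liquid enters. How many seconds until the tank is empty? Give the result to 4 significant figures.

Mass balance (ρ constant): A dh/dt = −0.03071 √h.
∫ h^(−1/2) dh = −(0.03071/A) ∫ dt, giving 2√h = 2√h₀ − (0.03071/A) t.
Set h = 0: 2√h₀ = (0.03071/A) t_empty ⇒ t_empty = 2A√h₀/0.03071.
t_empty = 2·3.331·√5.687/0.03071 = 6.66200·2.38474/0.03071 = 517.329 s.

517.3 s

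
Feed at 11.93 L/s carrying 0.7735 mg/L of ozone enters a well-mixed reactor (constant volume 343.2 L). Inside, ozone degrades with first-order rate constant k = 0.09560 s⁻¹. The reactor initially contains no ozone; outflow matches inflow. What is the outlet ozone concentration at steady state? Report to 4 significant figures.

0.2063 mg/L

Accumulation = in − out − consumed: V dC/dt = Q C_in − Q C − k V C.
At steady state: 0 = Q C_in − (Q + kV) C_ss, so C_ss = Q C_in/(Q + kV).
C_ss = 11.93·0.7735/(11.93 + 0.09560·343.2) = 9.22785/44.7399 = 0.206256 mg/L.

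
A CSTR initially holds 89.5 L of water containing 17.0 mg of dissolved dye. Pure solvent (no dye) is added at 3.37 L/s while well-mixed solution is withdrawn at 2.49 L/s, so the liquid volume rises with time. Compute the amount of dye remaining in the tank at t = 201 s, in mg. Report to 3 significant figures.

0.777 mg

Total volume: dV/dt = Q_in − Q_out = 0.88000 L/s, so V(t) = 89.5 + 0.88000 t and V(201) = 266.38 L.
No dye enters, so dm/dt = −Q_out · (m/V).
Separate: dm/m = −Q_out dt/V(t) ⇒ ln(m/m₀) = −(Q_out/(Q_in−Q_out)) ln(V/V₀).
m = m₀ (V₀/V)^(Q_out/(Q_in−Q_out)) = 17.0 × (89.5/266.38)^(2.8295) = 0.77652 mg.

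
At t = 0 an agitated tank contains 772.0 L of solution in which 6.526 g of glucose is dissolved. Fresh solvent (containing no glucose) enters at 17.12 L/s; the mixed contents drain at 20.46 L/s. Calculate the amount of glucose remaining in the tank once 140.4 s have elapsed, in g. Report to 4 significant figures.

Total volume: dV/dt = Q_in − Q_out = -3.34000 L/s, so V(t) = 772.0 − 3.34000 t and V(140.4) = 303.064 L.
No glucose enters, so dm/dt = −Q_out · (m/V).
dm/m = −Q_out dt/(V₀ − 3.34000 t); integrating gives ln(m/m₀) = −(Q_out/(Q_in−Q_out)) ln(V/V₀).
m = m₀ (V₀/V)^(Q_out/(Q_in−Q_out)) = 6.526 × (772.0/303.064)^(-6.12575) = 0.0212366 g.

0.02124 g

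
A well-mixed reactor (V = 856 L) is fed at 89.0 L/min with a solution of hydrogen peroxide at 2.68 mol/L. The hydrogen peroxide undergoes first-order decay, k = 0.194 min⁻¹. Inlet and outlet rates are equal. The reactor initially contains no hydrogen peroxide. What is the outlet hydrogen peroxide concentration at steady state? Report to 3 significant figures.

0.935 mol/L

Accumulation = in − out − consumed: V dC/dt = Q C_in − Q C − k V C.
At steady state: 0 = Q C_in − (Q + kV) C_ss, so C_ss = Q C_in/(Q + kV).
C_ss = 89.0·2.68/(89.0 + 0.194·856) = 238.52/255.06 = 0.93514 mol/L.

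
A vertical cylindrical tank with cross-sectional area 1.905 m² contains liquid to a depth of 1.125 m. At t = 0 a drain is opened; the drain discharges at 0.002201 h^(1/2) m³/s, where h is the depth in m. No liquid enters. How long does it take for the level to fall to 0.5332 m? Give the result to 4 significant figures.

With no inflow, A dh/dt = −0.002201 √h.
Separate and integrate: 2(√h − √h₀) = −(0.002201/A) t.
t = 2A(√h₀ − √h)/0.002201 = 2·1.905·(√1.125 − √0.5332)/0.002201
  = 3.81000 × (1.06066 − 0.730205) / 0.002201 = 572.027 s.

572.0 s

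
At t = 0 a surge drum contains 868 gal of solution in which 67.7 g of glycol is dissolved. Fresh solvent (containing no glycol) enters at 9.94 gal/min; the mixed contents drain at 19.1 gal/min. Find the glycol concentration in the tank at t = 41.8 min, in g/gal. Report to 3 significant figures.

0.0415 g/gal

Total volume: dV/dt = Q_in − Q_out = -9.1600 gal/min, so V(t) = 868 − 9.1600 t and V(41.8) = 485.11 gal.
Solute balance: dm/dt = 0 − Q_out C = −Q_out m/V(t).
Separate: dm/m = −Q_out dt/V(t) ⇒ ln(m/m₀) = −(Q_out/(Q_in−Q_out)) ln(V/V₀).
m = m₀ (V₀/V)^(Q_out/(Q_in−Q_out)) = 67.7 × (868/485.11)^(-2.0852) = 20.124 g.
C = m/V = 20.124/485.11 = 0.041483 g/gal.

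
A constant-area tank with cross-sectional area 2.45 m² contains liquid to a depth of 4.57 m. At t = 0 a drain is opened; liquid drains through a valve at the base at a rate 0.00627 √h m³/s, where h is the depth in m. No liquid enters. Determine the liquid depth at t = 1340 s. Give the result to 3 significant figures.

A dh/dt = −Q_out = −0.00627 √h.
This is separable: 2 d(√h)/dt = −0.00627/A, so √h = √h₀ − (0.00627/(2A)) t.
√h = √4.57 − 0.00627·1340/(2·2.45) = 2.1378 − 1.7147 = 0.42310.
h = 0.42310² = 0.17902 m.

0.179 m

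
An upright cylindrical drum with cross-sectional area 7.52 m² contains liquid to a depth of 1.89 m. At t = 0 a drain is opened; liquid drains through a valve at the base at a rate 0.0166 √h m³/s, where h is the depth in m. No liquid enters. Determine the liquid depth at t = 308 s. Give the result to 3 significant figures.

With no inflow, A dh/dt = −0.0166 √h.
∫ h^(−1/2) dh = −(0.0166/A) ∫ dt, giving 2√h = 2√h₀ − (0.0166/A) t.
√h = √1.89 − 0.0166·308/(2·7.52) = 1.3748 − 0.33995 = 1.0348.
h = 1.0348² = 1.0709 m.

1.07 m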